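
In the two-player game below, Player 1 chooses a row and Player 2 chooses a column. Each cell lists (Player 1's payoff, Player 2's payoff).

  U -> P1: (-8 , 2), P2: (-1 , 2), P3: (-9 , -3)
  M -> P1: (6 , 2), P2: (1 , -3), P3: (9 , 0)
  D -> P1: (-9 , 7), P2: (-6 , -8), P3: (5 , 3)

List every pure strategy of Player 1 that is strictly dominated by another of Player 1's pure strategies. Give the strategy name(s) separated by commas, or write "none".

U, D

U is strictly dominated by M (P1: 6>-8, P2: 1>-1, P3: 9>-9).
M: no other strategy beats it everywhere (U at P1 (6>-8); D at P1 (6>-9)).
D: dominated, since M does at least as well everywhere (P1: 6>-9, P2: 1>-6, P3: 9>5).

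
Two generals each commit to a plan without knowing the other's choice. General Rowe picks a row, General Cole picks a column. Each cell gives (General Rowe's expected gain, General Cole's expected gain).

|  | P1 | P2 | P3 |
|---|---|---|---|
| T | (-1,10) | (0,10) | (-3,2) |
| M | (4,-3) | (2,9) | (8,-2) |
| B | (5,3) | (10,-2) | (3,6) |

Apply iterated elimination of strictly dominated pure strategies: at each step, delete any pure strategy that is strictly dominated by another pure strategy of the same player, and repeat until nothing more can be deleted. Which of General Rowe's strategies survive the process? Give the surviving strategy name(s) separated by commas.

General Rowe's strategy T is strictly dominated by M (P1: 4>-1, P2: 2>0, P3: 8>-3) and is removed.
General Cole's strategy P1 is strictly dominated by P3 (M: -2>-3, B: 6>3) and is removed.
Among the remaining strategies, none is strictly dominated by another pure strategy of the same player, so the elimination stops.
Surviving strategies — General Rowe: {M, B}; General Cole: {P2, P3}.

M, B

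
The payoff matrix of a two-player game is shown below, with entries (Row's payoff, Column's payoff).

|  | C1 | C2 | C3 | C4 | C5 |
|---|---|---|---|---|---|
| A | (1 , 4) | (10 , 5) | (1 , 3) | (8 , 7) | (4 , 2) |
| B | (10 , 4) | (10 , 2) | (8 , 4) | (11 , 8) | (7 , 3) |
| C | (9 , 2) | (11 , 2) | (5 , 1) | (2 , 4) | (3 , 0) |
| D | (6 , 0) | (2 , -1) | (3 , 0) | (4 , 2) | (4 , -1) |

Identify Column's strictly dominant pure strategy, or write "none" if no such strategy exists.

C4 vs C1: A: 7>4, B: 8>4, C: 4>2, D: 2>0.
C4 vs C2: A: 7>5, B: 8>2, C: 4>2, D: 2>-1.
C4 vs C3: A: 7>3, B: 8>4, C: 4>1, D: 2>0.
C4 vs C5: A: 7>2, B: 8>3, C: 4>0, D: 2>-1.
C4 strictly beats every other strategy against every opponent action, so it is strictly dominant.

C4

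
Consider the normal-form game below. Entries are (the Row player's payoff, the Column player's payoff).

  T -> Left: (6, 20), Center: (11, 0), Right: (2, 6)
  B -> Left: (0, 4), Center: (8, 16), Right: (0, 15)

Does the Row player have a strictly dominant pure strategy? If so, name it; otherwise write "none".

T

T vs B: Left: 6>0, Center: 11>8, Right: 2>0.
T strictly beats every other strategy against every opponent action, so it is strictly dominant.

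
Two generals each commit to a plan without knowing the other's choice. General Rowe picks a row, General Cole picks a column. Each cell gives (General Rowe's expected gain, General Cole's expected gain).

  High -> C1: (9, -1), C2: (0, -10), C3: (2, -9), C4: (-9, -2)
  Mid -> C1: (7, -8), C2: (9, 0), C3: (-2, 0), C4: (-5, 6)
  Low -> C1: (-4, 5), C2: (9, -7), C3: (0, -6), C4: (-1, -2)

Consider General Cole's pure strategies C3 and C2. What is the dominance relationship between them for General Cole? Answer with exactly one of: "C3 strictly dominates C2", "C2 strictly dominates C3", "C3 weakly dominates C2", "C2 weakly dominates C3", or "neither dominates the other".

Compare C3 to C2 across each choice by General Rowe: High: -9>-10, Mid: 0=0, Low: -6>-7.
C3 is at least as good everywhere and strictly better somewhere (tied only at Mid), so C3 weakly but not strictly dominates C2.

C3 weakly dominates C2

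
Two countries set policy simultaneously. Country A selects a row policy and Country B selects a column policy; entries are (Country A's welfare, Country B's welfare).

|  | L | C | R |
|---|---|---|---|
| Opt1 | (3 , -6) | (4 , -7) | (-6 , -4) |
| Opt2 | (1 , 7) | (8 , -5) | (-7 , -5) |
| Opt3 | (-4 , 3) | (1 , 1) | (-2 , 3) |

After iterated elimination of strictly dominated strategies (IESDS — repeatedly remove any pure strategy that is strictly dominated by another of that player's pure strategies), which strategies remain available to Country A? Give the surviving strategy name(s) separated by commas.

Opt1, Opt3

Column C is eliminated: L beats it against every remaining row (Opt1: -6>-7, Opt2: 7>-5, Opt3: 3>1).
For Country A, Opt1 strictly dominates Opt2 on the remaining columns (L: 3>1, R: -6>-7); eliminate Opt2.
Among the remaining strategies, none is strictly dominated by another pure strategy of the same player, so the elimination stops.
Surviving strategies — Country A: {Opt1, Opt3}; Country B: {L, R}.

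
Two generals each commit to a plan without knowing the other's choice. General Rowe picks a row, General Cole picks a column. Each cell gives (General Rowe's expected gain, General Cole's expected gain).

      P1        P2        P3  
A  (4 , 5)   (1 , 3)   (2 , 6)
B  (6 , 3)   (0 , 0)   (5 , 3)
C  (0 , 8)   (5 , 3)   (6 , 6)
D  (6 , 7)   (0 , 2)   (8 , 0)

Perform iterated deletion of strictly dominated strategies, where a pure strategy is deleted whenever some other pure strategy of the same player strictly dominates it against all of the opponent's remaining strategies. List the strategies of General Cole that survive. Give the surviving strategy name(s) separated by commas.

Column P2 is eliminated: P1 beats it against every remaining row (A: 5>3, B: 3>0, C: 8>3, D: 7>2).
General Rowe's strategy A is strictly dominated by B (P1: 6>4, P3: 5>2) and is removed.
Row C is eliminated: D beats it against every remaining column (P1: 6>0, P3: 8>6).
Among the remaining strategies, none is strictly dominated by another pure strategy of the same player, so the elimination stops.
Surviving strategies — General Rowe: {B, D}; General Cole: {P1, P3}.

P1, P3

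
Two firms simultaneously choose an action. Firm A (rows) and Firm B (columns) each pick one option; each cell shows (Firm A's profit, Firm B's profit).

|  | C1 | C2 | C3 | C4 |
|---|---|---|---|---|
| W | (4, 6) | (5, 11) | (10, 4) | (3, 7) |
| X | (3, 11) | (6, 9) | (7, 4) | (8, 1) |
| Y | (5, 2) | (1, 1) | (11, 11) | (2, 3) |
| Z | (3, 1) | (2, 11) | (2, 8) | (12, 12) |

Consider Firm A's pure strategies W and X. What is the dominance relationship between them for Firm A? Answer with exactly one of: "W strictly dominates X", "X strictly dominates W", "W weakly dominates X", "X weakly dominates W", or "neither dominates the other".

neither dominates the other

W's payoffs vs X's, by Firm B's action — C1: 4>3, C2: 5<6, C3: 10>7, C4: 3<8.
W does better at C1, C3 but worse at C2, C4; neither strategy dominates the other.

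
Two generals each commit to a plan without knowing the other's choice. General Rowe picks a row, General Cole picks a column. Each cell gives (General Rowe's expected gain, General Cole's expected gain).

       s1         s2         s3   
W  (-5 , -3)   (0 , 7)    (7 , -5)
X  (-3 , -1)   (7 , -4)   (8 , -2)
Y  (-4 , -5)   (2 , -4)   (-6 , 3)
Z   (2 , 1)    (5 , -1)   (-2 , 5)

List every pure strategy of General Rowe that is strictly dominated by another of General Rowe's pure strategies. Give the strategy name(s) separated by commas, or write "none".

W: dominated, since X does at least as well everywhere (s1: -3>-5, s2: 7>0, s3: 8>7).
X: no other strategy beats it everywhere (W at s1 (-3>-5); Y at s1 (-3>-4); Z at s2 (7>5)).
X strictly dominates Y — s1: -3>-4, s2: 7>2, s3: 8>-6.
Z is not dominated — it holds its own against W at s1 (2>-5); X at s1 (2>-3); Y at s1 (2>-4).

W, Y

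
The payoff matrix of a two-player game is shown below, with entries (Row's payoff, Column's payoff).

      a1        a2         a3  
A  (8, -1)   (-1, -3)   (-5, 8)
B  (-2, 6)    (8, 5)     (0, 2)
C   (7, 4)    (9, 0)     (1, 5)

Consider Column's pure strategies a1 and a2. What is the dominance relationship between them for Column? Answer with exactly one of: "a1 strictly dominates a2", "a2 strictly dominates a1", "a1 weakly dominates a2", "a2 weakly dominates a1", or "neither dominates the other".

a1's payoffs vs a2's, by Row's action — A: -1>-3, B: 6>5, C: 4>0.
a1 gives a strictly higher payoff against each choice by Row, so a1 strictly dominates a2.

a1 strictly dominates a2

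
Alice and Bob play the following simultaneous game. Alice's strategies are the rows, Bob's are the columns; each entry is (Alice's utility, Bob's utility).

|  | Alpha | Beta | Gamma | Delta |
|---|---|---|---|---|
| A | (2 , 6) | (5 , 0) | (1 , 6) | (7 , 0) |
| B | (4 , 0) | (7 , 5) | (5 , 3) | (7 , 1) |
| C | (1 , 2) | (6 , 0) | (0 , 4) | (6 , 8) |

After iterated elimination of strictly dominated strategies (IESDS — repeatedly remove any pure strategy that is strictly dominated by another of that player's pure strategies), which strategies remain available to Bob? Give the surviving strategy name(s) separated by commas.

Alice's strategy C is strictly dominated by B (Alpha: 4>1, Beta: 7>6, Gamma: 5>0, Delta: 7>6) and is removed.
Column Delta is eliminated: Gamma beats it against every remaining row (A: 6>0, B: 3>1).
For Alice, B strictly dominates A on the remaining columns (Alpha: 4>2, Beta: 7>5, Gamma: 5>1); eliminate A.
Column Alpha is eliminated: Beta beats it against every remaining row (B: 5>0).
Bob's strategy Gamma is strictly dominated by Beta (B: 5>3) and is removed.
Among the remaining strategies, none is strictly dominated by another pure strategy of the same player, so the elimination stops.
Surviving strategies — Alice: {B}; Bob: {Beta}.

Beta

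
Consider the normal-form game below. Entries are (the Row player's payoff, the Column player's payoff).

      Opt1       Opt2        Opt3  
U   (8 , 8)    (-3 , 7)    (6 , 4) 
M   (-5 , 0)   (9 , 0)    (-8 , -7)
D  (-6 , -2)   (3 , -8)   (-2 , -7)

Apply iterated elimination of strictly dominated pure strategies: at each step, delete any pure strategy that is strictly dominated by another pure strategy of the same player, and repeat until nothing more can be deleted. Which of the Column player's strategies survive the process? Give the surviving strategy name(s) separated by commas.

Column Opt3 is eliminated: Opt1 beats it against every remaining row (U: 8>4, M: 0>-7, D: -2>-7).
Row D is eliminated: M beats it against every remaining column (Opt1: -5>-6, Opt2: 9>3).
Among the remaining strategies, none is strictly dominated by another pure strategy of the same player, so the elimination stops.
Surviving strategies — the Row player: {U, M}; the Column player: {Opt1, Opt2}.

Opt1, Opt2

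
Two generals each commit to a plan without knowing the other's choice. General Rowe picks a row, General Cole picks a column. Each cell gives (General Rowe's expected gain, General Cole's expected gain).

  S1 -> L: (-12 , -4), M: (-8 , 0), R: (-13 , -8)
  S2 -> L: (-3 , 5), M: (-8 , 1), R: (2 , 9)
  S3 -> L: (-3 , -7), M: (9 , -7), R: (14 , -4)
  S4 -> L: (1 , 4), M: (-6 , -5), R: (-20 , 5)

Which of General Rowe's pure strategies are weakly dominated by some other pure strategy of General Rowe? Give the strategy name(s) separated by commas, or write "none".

S2 weakly dominates S1 — L: -3>-12, M: -8=-8, R: 2>-13.
S2: dominated, since S3 does at least as well everywhere (L: -3=-3, M: 9>-8, R: 14>2).
Nothing dominates S3: S1 at L (-3>-12); S2 at M (9>-8); S4 at M (9>-6).
S4 is not dominated — it holds its own against S1 at L (1>-12); S2 at L (1>-3); S3 at L (1>-3).

S1, S2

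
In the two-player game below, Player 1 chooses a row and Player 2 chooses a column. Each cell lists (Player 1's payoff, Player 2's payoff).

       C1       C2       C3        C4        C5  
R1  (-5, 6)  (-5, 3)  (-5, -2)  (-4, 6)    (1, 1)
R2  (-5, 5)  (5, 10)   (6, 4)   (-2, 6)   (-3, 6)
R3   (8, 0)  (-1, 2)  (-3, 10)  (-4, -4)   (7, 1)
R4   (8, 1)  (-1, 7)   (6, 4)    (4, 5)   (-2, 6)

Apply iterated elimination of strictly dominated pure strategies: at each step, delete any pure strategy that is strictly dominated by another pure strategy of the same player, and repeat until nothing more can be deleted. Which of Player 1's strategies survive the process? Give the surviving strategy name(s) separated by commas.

R2

Player 2's strategy C5 is strictly dominated by C2 (R1: 3>1, R2: 10>6, R3: 2>1, R4: 7>6) and is removed.
Row R1 is eliminated: R4 beats it against every remaining column (C1: 8>-5, C2: -1>-5, C3: 6>-5, C4: 4>-4).
Column C1 is eliminated: C2 beats it against every remaining row (R2: 10>5, R3: 2>0, R4: 7>1).
Player 1's strategy R3 is strictly dominated by R2 (C2: 5>-1, C3: 6>-3, C4: -2>-4) and is removed.
Player 2's strategy C3 is strictly dominated by C2 (R2: 10>4, R4: 7>4) and is removed.
Column C4 is eliminated: C2 beats it against every remaining row (R2: 10>6, R4: 7>5).
For Player 1, R2 strictly dominates R4 on the remaining columns (C2: 5>-1); eliminate R4.
Among the remaining strategies, none is strictly dominated by another pure strategy of the same player, so the elimination stops.
Surviving strategies — Player 1: {R2}; Player 2: {C2}.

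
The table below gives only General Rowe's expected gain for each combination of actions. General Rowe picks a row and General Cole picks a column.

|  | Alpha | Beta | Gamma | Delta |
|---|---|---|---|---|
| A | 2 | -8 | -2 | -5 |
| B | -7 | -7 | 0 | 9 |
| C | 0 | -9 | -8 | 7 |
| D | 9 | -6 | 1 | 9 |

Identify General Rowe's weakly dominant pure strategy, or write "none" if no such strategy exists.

D

D vs A: Alpha: 9>2, Beta: -6>-8, Gamma: 1>-2, Delta: 9>-5.
D vs B: Alpha: 9>-7, Beta: -6>-7, Gamma: 1>0, Delta: 9=9.
D vs C: Alpha: 9>0, Beta: -6>-9, Gamma: 1>-8, Delta: 9>7.
D is at least as good as every other strategy against every opponent action, so it is weakly dominant.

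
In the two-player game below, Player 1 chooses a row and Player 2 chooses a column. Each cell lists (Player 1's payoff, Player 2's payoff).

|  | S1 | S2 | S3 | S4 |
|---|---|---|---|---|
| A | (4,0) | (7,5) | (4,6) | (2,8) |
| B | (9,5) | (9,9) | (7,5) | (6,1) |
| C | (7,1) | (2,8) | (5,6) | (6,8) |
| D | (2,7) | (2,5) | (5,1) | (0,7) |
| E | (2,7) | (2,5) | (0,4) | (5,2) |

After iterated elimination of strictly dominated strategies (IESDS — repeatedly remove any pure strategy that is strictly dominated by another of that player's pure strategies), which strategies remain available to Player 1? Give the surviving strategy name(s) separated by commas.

Row A is eliminated: B beats it against every remaining column (S1: 9>4, S2: 9>7, S3: 7>4, S4: 6>2).
Player 1's strategy D is strictly dominated by B (S1: 9>2, S2: 9>2, S3: 7>5, S4: 6>0) and is removed.
Player 1's strategy E is strictly dominated by B (S1: 9>2, S2: 9>2, S3: 7>0, S4: 6>5) and is removed.
Player 2's strategy S1 is strictly dominated by S2 (B: 9>5, C: 8>1) and is removed.
For Player 2, S2 strictly dominates S3 on the remaining rows (B: 9>5, C: 8>6); eliminate S3.
Among the remaining strategies, none is strictly dominated by another pure strategy of the same player, so the elimination stops.
Surviving strategies — Player 1: {B, C}; Player 2: {S2, S4}.

B, C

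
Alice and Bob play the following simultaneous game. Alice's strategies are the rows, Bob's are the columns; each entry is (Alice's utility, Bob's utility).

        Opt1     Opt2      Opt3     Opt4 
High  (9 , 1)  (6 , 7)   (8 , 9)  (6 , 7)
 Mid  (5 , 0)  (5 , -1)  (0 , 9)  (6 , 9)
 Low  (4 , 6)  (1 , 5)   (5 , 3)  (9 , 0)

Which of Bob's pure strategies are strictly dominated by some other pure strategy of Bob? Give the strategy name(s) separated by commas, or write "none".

none

Opt1: no other strategy beats it everywhere (Opt2 at Mid (0>-1); Opt3 at Low (6>3); Opt4 at Low (6>0)).
Nothing dominates Opt2: Opt1 at High (7>1); Opt3 at Low (5>3); Opt4 at High (7=7).
Opt3 is not dominated — it holds its own against Opt1 at High (9>1); Opt2 at High (9>7); Opt4 at High (9>7).
Opt4: no other strategy beats it everywhere (Opt1 at High (7>1); Opt2 at High (7=7); Opt3 at Mid (9=9)).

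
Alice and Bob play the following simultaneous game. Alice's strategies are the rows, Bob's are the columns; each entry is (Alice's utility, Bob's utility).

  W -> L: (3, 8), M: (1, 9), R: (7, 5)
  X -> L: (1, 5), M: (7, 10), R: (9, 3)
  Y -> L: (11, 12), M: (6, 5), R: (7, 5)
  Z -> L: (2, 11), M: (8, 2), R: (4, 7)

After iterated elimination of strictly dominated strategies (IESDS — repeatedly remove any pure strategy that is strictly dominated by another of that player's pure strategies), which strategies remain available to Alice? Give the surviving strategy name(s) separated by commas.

Bob's strategy R is strictly dominated by L (W: 8>5, X: 5>3, Y: 12>5, Z: 11>7) and is removed.
Row W is eliminated: Y beats it against every remaining column (L: 11>3, M: 6>1).
Row X is eliminated: Z beats it against every remaining column (L: 2>1, M: 8>7).
Bob's strategy M is strictly dominated by L (Y: 12>5, Z: 11>2) and is removed.
Row Z is eliminated: Y beats it against every remaining column (L: 11>2).
Among the remaining strategies, none is strictly dominated by another pure strategy of the same player, so the elimination stops.
Surviving strategies — Alice: {Y}; Bob: {L}.

Y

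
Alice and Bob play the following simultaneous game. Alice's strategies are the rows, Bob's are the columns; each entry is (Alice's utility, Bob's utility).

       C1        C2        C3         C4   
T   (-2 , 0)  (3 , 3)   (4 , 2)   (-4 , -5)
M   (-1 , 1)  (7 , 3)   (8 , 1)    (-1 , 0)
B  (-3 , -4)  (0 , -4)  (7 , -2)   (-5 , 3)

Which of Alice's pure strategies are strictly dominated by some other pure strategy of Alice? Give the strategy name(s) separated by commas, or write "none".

M strictly dominates T — C1: -1>-2, C2: 7>3, C3: 8>4, C4: -1>-4.
M: no other strategy beats it everywhere (T at C1 (-1>-2); B at C1 (-1>-3)).
B: dominated, since M does at least as well everywhere (C1: -1>-3, C2: 7>0, C3: 8>7, C4: -1>-5).

T, B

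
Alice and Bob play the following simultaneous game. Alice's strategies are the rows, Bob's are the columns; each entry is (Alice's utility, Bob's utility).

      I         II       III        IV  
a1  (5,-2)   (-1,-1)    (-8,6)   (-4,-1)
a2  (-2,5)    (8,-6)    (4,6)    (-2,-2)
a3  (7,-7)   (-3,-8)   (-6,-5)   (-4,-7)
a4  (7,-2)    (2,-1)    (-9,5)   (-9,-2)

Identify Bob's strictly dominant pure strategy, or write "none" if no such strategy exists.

III

III vs I: a1: 6>-2, a2: 6>5, a3: -5>-7, a4: 5>-2.
III vs II: a1: 6>-1, a2: 6>-6, a3: -5>-8, a4: 5>-1.
III vs IV: a1: 6>-1, a2: 6>-2, a3: -5>-7, a4: 5>-2.
III strictly beats every other strategy against every opponent action, so it is strictly dominant.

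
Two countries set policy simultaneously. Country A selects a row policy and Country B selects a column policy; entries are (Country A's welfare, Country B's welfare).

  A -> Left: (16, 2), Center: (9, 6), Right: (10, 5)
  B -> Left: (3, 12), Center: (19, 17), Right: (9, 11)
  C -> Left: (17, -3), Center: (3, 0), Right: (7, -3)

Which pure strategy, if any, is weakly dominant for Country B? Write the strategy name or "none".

Center

Center vs Left: A: 6>2, B: 17>12, C: 0>-3.
Center vs Right: A: 6>5, B: 17>11, C: 0>-3.
Center is at least as good as every other strategy against every opponent action, so it is weakly dominant.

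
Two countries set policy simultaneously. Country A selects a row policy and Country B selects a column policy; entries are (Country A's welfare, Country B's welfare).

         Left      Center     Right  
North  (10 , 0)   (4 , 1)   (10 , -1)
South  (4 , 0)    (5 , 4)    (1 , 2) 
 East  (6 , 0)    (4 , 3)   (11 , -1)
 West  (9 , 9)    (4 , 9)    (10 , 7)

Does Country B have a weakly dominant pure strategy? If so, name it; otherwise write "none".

Center

Center vs Left: North: 1>0, South: 4>0, East: 3>0, West: 9=9.
Center vs Right: North: 1>-1, South: 4>2, East: 3>-1, West: 9>7.
Center is at least as good as every other strategy against every opponent action, so it is weakly dominant.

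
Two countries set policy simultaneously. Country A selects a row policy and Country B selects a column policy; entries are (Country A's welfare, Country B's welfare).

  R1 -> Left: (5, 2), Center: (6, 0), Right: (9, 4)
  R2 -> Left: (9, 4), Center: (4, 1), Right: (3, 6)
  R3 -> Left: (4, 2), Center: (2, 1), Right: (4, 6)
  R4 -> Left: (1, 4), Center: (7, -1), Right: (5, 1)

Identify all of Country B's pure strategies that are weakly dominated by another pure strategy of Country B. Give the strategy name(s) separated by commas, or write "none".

Nothing dominates Left: Center at R1 (2>0); Right at R4 (4>1).
Center: dominated, since Left does at least as well everywhere (R1: 2>0, R2: 4>1, R3: 2>1, R4: 4>-1).
Right: no other strategy beats it everywhere (Left at R1 (4>2); Center at R1 (4>0)).

Center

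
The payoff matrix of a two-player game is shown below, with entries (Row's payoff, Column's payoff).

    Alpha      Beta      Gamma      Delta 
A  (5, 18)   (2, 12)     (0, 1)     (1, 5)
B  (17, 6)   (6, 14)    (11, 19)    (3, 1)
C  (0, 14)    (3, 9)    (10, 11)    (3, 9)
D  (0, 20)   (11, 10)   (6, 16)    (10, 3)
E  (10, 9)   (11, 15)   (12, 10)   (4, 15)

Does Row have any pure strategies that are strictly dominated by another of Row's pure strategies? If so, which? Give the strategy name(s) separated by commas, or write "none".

A, C

A is strictly dominated by B (Alpha: 17>5, Beta: 6>2, Gamma: 11>0, Delta: 3>1).
B: no other strategy beats it everywhere (A at Alpha (17>5); C at Alpha (17>0); D at Alpha (17>0); E at Alpha (17>10)).
C is strictly dominated by E (Alpha: 10>0, Beta: 11>3, Gamma: 12>10, Delta: 4>3).
D is not dominated — it holds its own against A at Beta (11>2); B at Beta (11>6); C at Alpha (0=0); E at Beta (11=11).
Nothing dominates E: A at Alpha (10>5); B at Beta (11>6); C at Alpha (10>0); D at Alpha (10>0).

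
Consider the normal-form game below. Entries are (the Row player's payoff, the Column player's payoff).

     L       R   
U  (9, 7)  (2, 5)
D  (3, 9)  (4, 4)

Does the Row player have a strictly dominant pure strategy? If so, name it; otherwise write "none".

U fails to dominate D at R (2<4).
D fails to dominate U at L (3<9).
No single strategy dominates all the others.

none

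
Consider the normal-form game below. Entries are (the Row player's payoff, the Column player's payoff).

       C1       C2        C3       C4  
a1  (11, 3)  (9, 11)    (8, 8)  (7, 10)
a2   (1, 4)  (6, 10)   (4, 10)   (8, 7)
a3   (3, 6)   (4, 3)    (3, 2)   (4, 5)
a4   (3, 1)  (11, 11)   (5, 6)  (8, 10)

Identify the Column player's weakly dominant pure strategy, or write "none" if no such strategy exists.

C1 fails to dominate C2 at a1 (3<11).
C2 fails to dominate C1 at a3 (3<6).
C3 fails to dominate C1 at a3 (2<6).
C4 fails to dominate C1 at a3 (5<6).
No single strategy dominates all the others.

none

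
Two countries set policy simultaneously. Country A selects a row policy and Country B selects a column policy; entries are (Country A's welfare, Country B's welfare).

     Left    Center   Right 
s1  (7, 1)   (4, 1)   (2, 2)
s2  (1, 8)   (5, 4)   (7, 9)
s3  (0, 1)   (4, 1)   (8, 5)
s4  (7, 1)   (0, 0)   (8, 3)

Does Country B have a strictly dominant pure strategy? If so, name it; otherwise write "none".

Right vs Left: s1: 2>1, s2: 9>8, s3: 5>1, s4: 3>1.
Right vs Center: s1: 2>1, s2: 9>4, s3: 5>1, s4: 3>0.
Right strictly beats every other strategy against every opponent action, so it is strictly dominant.

Right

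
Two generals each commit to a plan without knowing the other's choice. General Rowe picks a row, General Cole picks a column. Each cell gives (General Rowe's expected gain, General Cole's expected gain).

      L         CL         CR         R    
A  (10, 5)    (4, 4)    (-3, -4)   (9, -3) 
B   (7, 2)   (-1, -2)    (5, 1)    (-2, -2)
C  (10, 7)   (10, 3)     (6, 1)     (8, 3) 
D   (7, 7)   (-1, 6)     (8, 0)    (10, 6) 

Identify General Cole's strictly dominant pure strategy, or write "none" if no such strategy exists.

L

L vs CL: A: 5>4, B: 2>-2, C: 7>3, D: 7>6.
L vs CR: A: 5>-4, B: 2>1, C: 7>1, D: 7>0.
L vs R: A: 5>-3, B: 2>-2, C: 7>3, D: 7>6.
L strictly beats every other strategy against every opponent action, so it is strictly dominant.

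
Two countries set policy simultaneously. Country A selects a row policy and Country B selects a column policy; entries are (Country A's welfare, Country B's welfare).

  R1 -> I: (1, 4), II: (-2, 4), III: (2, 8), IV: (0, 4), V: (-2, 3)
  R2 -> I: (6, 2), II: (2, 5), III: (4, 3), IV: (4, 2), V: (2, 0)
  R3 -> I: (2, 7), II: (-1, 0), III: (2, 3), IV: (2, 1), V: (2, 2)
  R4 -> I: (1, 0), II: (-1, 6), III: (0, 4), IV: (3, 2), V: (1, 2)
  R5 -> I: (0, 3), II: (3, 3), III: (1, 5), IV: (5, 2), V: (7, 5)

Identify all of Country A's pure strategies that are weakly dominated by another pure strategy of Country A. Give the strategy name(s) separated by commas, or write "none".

R1, R3, R4

R1 is weakly dominated by R2 (I: 6>1, II: 2>-2, III: 4>2, IV: 4>0, V: 2>-2).
R2 is not dominated — it holds its own against R1 at I (6>1); R3 at I (6>2); R4 at I (6>1); R5 at I (6>0).
R2 weakly dominates R3 — I: 6>2, II: 2>-1, III: 4>2, IV: 4>2, V: 2=2.
R4 is weakly dominated by R2 (I: 6>1, II: 2>-1, III: 4>0, IV: 4>3, V: 2>1).
R5 is not dominated — it holds its own against R1 at II (3>-2); R2 at II (3>2); R3 at II (3>-1); R4 at II (3>-1).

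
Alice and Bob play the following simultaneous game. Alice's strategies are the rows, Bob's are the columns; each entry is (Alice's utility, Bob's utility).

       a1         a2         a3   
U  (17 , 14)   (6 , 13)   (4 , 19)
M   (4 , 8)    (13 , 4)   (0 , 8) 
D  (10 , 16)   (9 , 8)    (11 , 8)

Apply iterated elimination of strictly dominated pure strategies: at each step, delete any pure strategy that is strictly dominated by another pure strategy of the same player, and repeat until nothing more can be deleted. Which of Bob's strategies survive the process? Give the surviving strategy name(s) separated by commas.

Column a2 is eliminated: a1 beats it against every remaining row (U: 14>13, M: 8>4, D: 16>8).
For Alice, U strictly dominates M on the remaining columns (a1: 17>4, a3: 4>0); eliminate M.
Among the remaining strategies, none is strictly dominated by another pure strategy of the same player, so the elimination stops.
Surviving strategies — Alice: {U, D}; Bob: {a1, a3}.

a1, a3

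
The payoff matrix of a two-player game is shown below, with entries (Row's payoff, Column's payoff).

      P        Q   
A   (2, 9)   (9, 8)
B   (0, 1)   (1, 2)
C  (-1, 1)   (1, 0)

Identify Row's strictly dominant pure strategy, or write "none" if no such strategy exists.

A

A vs B: P: 2>0, Q: 9>1.
A vs C: P: 2>-1, Q: 9>1.
A strictly beats every other strategy against every opponent action, so it is strictly dominant.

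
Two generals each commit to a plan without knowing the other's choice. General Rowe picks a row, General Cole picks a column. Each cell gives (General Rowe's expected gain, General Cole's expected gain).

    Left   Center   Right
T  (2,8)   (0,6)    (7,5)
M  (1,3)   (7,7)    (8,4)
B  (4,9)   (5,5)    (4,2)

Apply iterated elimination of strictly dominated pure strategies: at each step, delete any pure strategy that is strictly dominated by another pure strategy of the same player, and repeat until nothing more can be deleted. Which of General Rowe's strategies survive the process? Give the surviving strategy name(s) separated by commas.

For General Cole, Center strictly dominates Right on the remaining rows (T: 6>5, M: 7>4, B: 5>2); eliminate Right.
General Rowe's strategy T is strictly dominated by B (Left: 4>2, Center: 5>0) and is removed.
Among the remaining strategies, none is strictly dominated by another pure strategy of the same player, so the elimination stops.
Surviving strategies — General Rowe: {M, B}; General Cole: {Left, Center}.

M, B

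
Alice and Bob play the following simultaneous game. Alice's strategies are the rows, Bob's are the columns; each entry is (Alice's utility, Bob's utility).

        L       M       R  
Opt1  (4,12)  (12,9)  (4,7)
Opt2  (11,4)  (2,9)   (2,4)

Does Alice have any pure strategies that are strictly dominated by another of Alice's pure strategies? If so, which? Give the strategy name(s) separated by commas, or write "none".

none

Opt1: no other strategy beats it everywhere (Opt2 at M (12>2)).
Opt2 is not dominated — it holds its own against Opt1 at L (11>4).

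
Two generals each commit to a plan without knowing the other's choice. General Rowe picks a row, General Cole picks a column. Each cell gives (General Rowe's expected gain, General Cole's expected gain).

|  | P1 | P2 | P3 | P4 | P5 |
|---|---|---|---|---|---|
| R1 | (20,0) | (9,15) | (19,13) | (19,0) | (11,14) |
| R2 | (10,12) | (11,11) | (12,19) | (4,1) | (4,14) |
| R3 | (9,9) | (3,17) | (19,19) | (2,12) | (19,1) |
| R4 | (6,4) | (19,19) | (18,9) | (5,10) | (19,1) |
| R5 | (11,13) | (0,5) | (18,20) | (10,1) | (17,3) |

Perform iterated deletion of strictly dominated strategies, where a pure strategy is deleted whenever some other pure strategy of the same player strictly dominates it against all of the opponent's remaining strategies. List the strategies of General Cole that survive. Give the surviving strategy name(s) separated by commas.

P2, P3

Column P1 is eliminated: P3 beats it against every remaining row (R1: 13>0, R2: 19>12, R3: 19>9, R4: 9>4, R5: 20>13).
For General Rowe, R4 strictly dominates R2 on the remaining columns (P2: 19>11, P3: 18>12, P4: 5>4, P5: 19>4); eliminate R2.
Column P4 is eliminated: P2 beats it against every remaining row (R1: 15>0, R3: 17>12, R4: 19>10, R5: 5>1).
General Rowe's strategy R5 is strictly dominated by R3 (P2: 3>0, P3: 19>18, P5: 19>17) and is removed.
Column P5 is eliminated: P2 beats it against every remaining row (R1: 15>14, R3: 17>1, R4: 19>1).
Among the remaining strategies, none is strictly dominated by another pure strategy of the same player, so the elimination stops.
Surviving strategies — General Rowe: {R1, R3, R4}; General Cole: {P2, P3}.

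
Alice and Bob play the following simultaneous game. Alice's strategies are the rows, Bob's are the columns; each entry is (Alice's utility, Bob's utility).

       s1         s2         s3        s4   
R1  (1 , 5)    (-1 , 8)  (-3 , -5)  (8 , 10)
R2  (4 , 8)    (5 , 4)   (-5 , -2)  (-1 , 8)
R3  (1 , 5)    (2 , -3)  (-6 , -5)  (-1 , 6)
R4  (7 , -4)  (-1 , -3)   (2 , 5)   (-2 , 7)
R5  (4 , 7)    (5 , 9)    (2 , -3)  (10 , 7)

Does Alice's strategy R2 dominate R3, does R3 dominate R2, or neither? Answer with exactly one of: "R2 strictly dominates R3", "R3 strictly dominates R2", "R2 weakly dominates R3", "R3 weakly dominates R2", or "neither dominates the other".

R2 weakly dominates R3

R2's payoffs vs R3's, by Bob's action — s1: 4>1, s2: 5>2, s3: -5>-6, s4: -1=-1.
R2 is at least as good everywhere and strictly better somewhere (tied only at s4), so R2 weakly but not strictly dominates R3.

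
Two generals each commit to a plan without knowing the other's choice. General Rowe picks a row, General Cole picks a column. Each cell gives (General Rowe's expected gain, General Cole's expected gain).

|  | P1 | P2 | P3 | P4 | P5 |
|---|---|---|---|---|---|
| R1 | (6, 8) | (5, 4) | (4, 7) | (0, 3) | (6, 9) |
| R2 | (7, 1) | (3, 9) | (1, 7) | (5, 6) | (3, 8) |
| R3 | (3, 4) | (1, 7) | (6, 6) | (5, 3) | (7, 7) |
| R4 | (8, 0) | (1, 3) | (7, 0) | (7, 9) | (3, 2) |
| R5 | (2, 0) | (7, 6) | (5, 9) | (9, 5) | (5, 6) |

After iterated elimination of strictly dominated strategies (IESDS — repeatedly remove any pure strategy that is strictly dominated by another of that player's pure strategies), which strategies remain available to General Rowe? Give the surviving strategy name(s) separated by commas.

General Cole's strategy P1 is strictly dominated by P5 (R1: 9>8, R2: 8>1, R3: 7>4, R4: 2>0, R5: 6>0) and is removed.
For General Rowe, R5 strictly dominates R2 on the remaining columns (P2: 7>3, P3: 5>1, P4: 9>5, P5: 5>3); eliminate R2.
Among the remaining strategies, none is strictly dominated by another pure strategy of the same player, so the elimination stops.
Surviving strategies — General Rowe: {R1, R3, R4, R5}; General Cole: {P2, P3, P4, P5}.

R1, R3, R4, R5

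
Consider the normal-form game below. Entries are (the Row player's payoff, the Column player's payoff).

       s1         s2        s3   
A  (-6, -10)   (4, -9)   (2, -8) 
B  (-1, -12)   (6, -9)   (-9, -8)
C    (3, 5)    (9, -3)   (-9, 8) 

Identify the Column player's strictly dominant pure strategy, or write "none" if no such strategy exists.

s3 vs s1: A: -8>-10, B: -8>-12, C: 8>5.
s3 vs s2: A: -8>-9, B: -8>-9, C: 8>-3.
s3 strictly beats every other strategy against every opponent action, so it is strictly dominant.

s3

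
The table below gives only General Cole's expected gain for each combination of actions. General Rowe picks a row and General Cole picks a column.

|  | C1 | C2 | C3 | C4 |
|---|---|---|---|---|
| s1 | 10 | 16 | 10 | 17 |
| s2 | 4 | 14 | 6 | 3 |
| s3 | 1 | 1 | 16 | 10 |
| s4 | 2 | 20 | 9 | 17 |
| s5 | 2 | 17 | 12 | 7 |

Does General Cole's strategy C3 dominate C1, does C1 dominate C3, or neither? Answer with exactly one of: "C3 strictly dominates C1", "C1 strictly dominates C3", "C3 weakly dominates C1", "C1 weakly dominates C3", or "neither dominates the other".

C3 weakly dominates C1

Compare C3 to C1 across each choice by General Rowe: s1: 10=10, s2: 6>4, s3: 16>1, s4: 9>2, s5: 12>2.
C3 is at least as good everywhere and strictly better somewhere (tied only at s1), so C3 weakly but not strictly dominates C1.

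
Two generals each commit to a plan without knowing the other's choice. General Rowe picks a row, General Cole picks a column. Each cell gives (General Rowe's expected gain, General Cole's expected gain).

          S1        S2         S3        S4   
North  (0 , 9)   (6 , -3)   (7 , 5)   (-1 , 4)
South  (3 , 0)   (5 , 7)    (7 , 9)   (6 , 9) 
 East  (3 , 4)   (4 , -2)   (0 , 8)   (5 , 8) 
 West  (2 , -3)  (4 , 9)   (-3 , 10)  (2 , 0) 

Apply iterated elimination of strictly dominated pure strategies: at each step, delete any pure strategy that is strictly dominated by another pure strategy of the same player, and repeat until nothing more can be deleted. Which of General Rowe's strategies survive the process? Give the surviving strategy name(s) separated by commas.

For General Rowe, South strictly dominates West on the remaining columns (S1: 3>2, S2: 5>4, S3: 7>-3, S4: 6>2); eliminate West.
For General Cole, S3 strictly dominates S2 on the remaining rows (North: 5>-3, South: 9>7, East: 8>-2); eliminate S2.
Among the remaining strategies, none is strictly dominated by another pure strategy of the same player, so the elimination stops.
Surviving strategies — General Rowe: {North, South, East}; General Cole: {S1, S3, S4}.

North, South, East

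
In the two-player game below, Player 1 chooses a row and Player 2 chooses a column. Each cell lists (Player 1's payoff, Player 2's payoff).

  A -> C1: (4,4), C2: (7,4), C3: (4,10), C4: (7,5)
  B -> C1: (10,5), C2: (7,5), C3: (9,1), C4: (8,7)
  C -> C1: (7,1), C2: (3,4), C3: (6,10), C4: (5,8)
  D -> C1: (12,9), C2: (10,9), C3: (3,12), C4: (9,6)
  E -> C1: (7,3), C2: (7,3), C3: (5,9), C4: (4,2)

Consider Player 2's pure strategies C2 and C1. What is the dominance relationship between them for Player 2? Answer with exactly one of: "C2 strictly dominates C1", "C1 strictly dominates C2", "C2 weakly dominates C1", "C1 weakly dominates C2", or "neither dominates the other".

Compare C2 to C1 across each opponent action: A: 4=4, B: 5=5, C: 4>1, D: 9=9, E: 3=3.
C2 is at least as good everywhere and strictly better somewhere (tied only at A, B, D, E), so C2 weakly but not strictly dominates C1.

C2 weakly dominates C1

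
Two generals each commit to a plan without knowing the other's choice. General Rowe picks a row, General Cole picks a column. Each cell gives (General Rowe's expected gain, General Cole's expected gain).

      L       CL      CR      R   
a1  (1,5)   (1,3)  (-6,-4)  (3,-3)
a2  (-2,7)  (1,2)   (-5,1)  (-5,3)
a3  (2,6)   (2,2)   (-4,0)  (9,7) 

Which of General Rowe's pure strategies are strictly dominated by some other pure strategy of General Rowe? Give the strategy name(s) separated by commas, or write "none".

a1, a2

a1 is strictly dominated by a3 (L: 2>1, CL: 2>1, CR: -4>-6, R: 9>3).
a3 strictly dominates a2 — L: 2>-2, CL: 2>1, CR: -4>-5, R: 9>-5.
Nothing dominates a3: a1 at L (2>1); a2 at L (2>-2).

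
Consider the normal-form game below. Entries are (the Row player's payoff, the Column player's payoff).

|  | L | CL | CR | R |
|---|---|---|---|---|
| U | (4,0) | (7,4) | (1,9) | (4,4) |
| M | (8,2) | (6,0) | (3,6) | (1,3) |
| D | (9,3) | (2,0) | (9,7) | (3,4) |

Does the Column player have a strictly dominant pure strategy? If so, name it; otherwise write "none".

CR

CR vs L: U: 9>0, M: 6>2, D: 7>3.
CR vs CL: U: 9>4, M: 6>0, D: 7>0.
CR vs R: U: 9>4, M: 6>3, D: 7>4.
CR strictly beats every other strategy against every opponent action, so it is strictly dominant.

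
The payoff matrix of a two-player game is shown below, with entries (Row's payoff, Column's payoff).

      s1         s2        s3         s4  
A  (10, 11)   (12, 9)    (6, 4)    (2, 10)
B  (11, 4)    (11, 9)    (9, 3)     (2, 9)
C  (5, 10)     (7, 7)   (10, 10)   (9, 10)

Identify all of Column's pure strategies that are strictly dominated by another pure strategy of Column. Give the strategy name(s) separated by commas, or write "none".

s1 is not dominated — it holds its own against s2 at A (11>9); s3 at A (11>4); s4 at A (11>10).
s2: no other strategy beats it everywhere (s1 at B (9>4); s3 at A (9>4); s4 at B (9=9)).
Nothing dominates s3: s1 at C (10=10); s2 at C (10>7); s4 at C (10=10).
s4 is not dominated — it holds its own against s1 at B (9>4); s2 at A (10>9); s3 at A (10>4).

none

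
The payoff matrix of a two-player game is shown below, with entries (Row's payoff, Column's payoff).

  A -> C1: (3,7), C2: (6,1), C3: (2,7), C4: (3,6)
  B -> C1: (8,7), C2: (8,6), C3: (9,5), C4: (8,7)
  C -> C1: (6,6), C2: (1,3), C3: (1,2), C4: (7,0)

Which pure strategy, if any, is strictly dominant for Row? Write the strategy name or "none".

B vs A: C1: 8>3, C2: 8>6, C3: 9>2, C4: 8>3.
B vs C: C1: 8>6, C2: 8>1, C3: 9>1, C4: 8>7.
B strictly beats every other strategy against every opponent action, so it is strictly dominant.

B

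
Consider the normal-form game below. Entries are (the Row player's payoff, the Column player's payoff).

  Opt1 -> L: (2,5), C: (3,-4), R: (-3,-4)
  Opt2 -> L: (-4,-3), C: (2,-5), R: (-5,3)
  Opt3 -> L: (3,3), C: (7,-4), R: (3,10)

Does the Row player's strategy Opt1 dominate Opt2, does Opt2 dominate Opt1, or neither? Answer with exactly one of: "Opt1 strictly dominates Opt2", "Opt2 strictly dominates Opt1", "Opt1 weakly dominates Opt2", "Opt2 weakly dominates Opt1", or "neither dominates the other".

Compare Opt1 to Opt2 across every action of the Column player: L: 2>-4, C: 3>2, R: -3>-5.
Opt1 gives a strictly higher payoff against every action of the Column player, so Opt1 strictly dominates Opt2.

Opt1 strictly dominates Opt2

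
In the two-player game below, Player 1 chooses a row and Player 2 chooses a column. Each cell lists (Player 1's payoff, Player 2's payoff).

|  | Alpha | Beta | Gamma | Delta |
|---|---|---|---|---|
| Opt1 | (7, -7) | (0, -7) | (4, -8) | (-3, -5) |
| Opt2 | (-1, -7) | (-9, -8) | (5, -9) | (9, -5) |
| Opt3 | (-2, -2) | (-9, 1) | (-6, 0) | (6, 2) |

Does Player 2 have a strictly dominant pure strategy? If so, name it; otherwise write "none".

Delta vs Alpha: Opt1: -5>-7, Opt2: -5>-7, Opt3: 2>-2.
Delta vs Beta: Opt1: -5>-7, Opt2: -5>-8, Opt3: 2>1.
Delta vs Gamma: Opt1: -5>-8, Opt2: -5>-9, Opt3: 2>0.
Delta strictly beats every other strategy against every opponent action, so it is strictly dominant.

Delta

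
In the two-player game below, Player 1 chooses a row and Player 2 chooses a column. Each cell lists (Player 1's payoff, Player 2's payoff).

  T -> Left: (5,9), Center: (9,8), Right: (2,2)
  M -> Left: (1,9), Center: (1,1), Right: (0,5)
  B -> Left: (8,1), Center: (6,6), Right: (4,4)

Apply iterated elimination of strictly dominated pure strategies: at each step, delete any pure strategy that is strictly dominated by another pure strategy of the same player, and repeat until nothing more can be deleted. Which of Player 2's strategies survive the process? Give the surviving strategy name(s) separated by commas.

Left, Center

Row M is eliminated: T beats it against every remaining column (Left: 5>1, Center: 9>1, Right: 2>0).
Column Right is eliminated: Center beats it against every remaining row (T: 8>2, B: 6>4).
Among the remaining strategies, none is strictly dominated by another pure strategy of the same player, so the elimination stops.
Surviving strategies — Player 1: {T, B}; Player 2: {Left, Center}.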